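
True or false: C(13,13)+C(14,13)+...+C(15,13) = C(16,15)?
Hockey stick identity gives Σ = C(16,14) = 120; RHS C(16,15) = 16.
Final answer: False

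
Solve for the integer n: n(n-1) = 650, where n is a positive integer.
26

Explanation: n² − n − 650 = 0, so n = (1 ± √(1 + 4·650))/2 = (1 ± √2,601)/2 = (1 ± 51)/2, i.e. n = 26 or n = -25. Taking the positive root, n = 26 (check: 26×25 = 650).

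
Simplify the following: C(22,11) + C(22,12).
By Pascal's identity: C(23,12) = 1,352,078.

Answer: 1,352,078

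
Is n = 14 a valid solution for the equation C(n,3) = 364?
Yes

Explanation: C(14,3) = 14·13·12/3! = 2,184/6 = 364, which equals 364.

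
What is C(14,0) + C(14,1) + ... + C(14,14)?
16,384

Sum of binomial coefficients = 2^14 = 16,384.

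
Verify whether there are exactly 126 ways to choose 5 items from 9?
True

Working:
C(9,5) = 126.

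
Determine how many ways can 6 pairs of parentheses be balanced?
132

Explanation: Using the Catalan number formula: C_n = C(2n, n) / (n+1)
C_6 = C(12, 6) / (6+1)
     = 924 / 7
     = 132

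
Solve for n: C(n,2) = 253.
C(n,2) = n(n−1)/2! is increasing in n, and n(n−1) = 2!·253 = 506 ≈ (n−0.5)^2 gives n ≈ 23.0. Check: C(21,2) = 210, C(22,2) = 231, C(23,2) = 253 ✓. So n = 23.

Answer: 23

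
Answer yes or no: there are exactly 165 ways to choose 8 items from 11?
Yes
C(11,8) = 165.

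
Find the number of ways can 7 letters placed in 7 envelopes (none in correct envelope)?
1,854
Using D(n) = (n-1)[D(n-1) + D(n-2)]:
D(7) = (7-1) × [D(6) + D(5)]
      = 6 × [265 + 44]
      = 6 × 309
      = 1,854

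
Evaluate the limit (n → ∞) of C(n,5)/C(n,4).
∞
C(n,5)/C(n,4) = (n-4)/5 → ∞ as n → ∞.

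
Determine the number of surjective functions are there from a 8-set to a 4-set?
40,824

Reasoning: Onto functions = 4! × S(8,4)
First compute S(8,4) via recurrence:
Using the Stirling recurrence: S(n,k) = k·S(n-1,k) + S(n-1,k-1)
S(8,4) = 4·S(7,4) + S(7,3)
         = 4·350 + 301
         = 1400 + 301
         = 1,701
Then: 24 × 1701 = 40,824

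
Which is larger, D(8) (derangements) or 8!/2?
D(8) = (8-1)·[D(7) + D(6)] = 7·[1,854 + 265] = 14,833; 8!/2 = 40,320/2 = 20,160.

Answer: 8!/2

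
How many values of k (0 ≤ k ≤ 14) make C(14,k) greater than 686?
Row 14 is unimodal and symmetric about k=14/2. C(14,3)=364 ≤ 686; C(14,4)=1,001 > 686; by symmetry C(14,k) > 686 for k = 4..10. That's 10 - 4 + 1 = 7 values.
Final answer: 7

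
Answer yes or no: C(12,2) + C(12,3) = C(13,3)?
Yes

Working:
Pascal's identity: LHS = 66 + 220 = 286; RHS = C(13,3) = 286. Both sides agree, so the statement holds.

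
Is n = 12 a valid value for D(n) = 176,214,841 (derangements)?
Yes

Working:
D(12) = (12-1)·[D(11) + D(10)] = 11·[14,684,570 + 1,334,961] = 176,214,841, which equals 176,214,841.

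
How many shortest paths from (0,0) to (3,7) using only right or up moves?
120

Working:
Choose 3 rights from 10 moves: C(10,3) = 120.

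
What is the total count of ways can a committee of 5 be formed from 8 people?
56

Reasoning: C(8,5) = 8! / (5! × (8-5)!)
         = 8! / (5! × 3!)
         = 56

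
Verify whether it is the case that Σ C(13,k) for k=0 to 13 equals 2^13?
True

Explanation: Binomial theorem: Σ C(13,k) = (1+1)^13 = 2^13 = 8,192; RHS 2^13 = 8,192.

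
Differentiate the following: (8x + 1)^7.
56(8x + 1)^6

Chain rule: 7(8x+1)^{6} × 8 = 56(8x+1)^{6}.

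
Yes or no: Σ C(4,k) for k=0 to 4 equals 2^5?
No

Reasoning: Binomial theorem: Σ C(4,k) = (1+1)^4 = 2^4 = 16; RHS 2^5 = 32.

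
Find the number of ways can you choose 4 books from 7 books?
35
C(7,4) = 7! / (4! × (7-4)!)
         = 7! / (4! × 3!)
         = 35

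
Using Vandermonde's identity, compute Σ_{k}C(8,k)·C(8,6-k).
8,008

Working:
= C(8+8,6) = C(16,6) = 8,008.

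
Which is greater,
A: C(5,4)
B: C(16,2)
A=C(5,4)=5, B=C(16,2)=120.
Final answer: B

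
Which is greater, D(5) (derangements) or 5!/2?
5!/2

Reasoning: D(5) = (5-1)·[D(4) + D(3)] = 4·[9 + 2] = 44; 5!/2 = 120/2 = 60.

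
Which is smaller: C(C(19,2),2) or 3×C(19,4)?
3×C(19,4)

Solution: C(C(19,2),2)=14,535, 3×C(19,4)=11,628.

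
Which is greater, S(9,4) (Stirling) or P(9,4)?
S(9,4)

Solution: S(9,4) = 4·S(8,4) + S(8,3) = 4·1,701 + 966 = 7,770; P(9,4) = 3,024.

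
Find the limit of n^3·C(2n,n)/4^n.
∞
C(2n,n) ~ 4^n/√(πn), so n^3·C(2n,n)/4^n ~ n^(3 − 1/2)/√π → ∞.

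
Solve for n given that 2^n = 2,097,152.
21

Explanation: 2,097,152 = 1,024 × 1,024 × 2 = 2^10 × 2^10 × 2^1 = 2^21, so n = 21.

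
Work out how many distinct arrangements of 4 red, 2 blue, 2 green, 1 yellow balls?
3,780

Solution: Multinomial: 9!/(4! × 2! × 2! × 1!) = 3,780.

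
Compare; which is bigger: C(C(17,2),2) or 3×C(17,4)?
C(C(17,2),2)=9,180, 3×C(17,4)=7,140.
Final answer: C(C(17,2),2)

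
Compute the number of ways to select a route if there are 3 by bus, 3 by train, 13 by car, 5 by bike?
24

By the addition principle: 3 + 3 + 13 + 5 = 24.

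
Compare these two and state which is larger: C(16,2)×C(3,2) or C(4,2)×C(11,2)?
C(16,2)×C(3,2)

Working:
C(16,2)×C(3,2)=360, C(4,2)×C(11,2)=330.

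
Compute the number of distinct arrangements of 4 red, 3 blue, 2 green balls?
1,260

Multinomial: 9!/(4! × 3! × 2!) = 1,260.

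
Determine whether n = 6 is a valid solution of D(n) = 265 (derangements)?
Yes

Explanation: D(6) = (6-1)·[D(5) + D(4)] = 5·[44 + 9] = 265, which equals 265.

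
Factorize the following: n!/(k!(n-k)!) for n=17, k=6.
C(17,6) = 12,376

Working:
This is the binomial coefficient C(17,6) = 12,376.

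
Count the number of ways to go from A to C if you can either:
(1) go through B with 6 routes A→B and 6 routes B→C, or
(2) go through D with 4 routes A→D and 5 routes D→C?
56

Working:
Route via B: 6×6=36. Route via D: 4×5=20. Total: 56.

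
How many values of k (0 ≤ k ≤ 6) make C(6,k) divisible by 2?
3

Checking C(6,k) mod 2 for k = 0..6: divisible at k = 1, 3, 5. That's 3 values.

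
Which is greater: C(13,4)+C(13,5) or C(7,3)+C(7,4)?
First=2,002, Second=70.
Final answer: C(13,4)+C(13,5)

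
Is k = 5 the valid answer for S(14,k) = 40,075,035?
S(14,5) = 5·S(13,5) + S(13,4) = 5·7,508,501 + 2,532,530 = 40,075,035, which equals 40,075,035.
Final answer: Yes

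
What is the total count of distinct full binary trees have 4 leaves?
5

Working:
Using the Catalan number formula: C_n = C(2n, n) / (n+1)
C_3 = C(6, 3) / (3+1)
     = 20 / 4
     = 5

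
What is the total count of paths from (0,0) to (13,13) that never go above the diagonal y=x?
742,900

Solution: Counted by the Catalan number C_13: C_13 = C(26,13)/(13+1) = 10,400,600/14 = 742,900.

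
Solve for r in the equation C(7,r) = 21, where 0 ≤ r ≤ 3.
2

Explanation: C(7,r) is increasing for 0 ≤ r ≤ 3. Stepping up (C(7,r+1) = C(7,r)·(7−r)/(r+1)): C(7,1) = 7, C(7,2) = 21 ✓. So r = 2.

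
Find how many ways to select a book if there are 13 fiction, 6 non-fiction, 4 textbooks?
23
By the addition principle: 13 + 6 + 4 = 23.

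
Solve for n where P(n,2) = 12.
4

Explanation: P(n,2) = n(n−1) is increasing in n; n(n−1) ≈ (n−0.5)^2 = 12 gives n ≈ 4.0. Check: P(2,2) = 2, P(3,2) = 6, P(4,2) = 12 ✓. So n = 4.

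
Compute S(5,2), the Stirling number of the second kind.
15

Working:
Using the Stirling recurrence: S(n,k) = k·S(n-1,k) + S(n-1,k-1)
S(5,2) = 2·S(4,2) + S(4,1)
         = 2·7 + 1
         = 14 + 1
         = 15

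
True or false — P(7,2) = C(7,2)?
False

Explanation: P(7,2) = 42 but C(7,2) = 21; they differ by a factor of 2! = 2, so the statement does not hold.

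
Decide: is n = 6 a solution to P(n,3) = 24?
P(6,3) = 6·5·4 = 120, which does not equal 24.
Final answer: No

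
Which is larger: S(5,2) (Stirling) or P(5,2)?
S(5,2) = 2·S(4,2) + S(4,1) = 2·7 + 1 = 15; P(5,2) = 20.
Final answer: P(5,2)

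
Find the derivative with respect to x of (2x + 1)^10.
20(2x + 1)^9

Reasoning: Chain rule: 10(2x+1)^{9} × 2 = 20(2x+1)^{9}.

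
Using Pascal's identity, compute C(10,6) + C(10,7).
330

Reasoning: C(10,6) + C(10,7) = C(11,7) = 330.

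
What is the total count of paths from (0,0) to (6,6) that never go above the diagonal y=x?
Counted by the Catalan number C_6: C_6 = C(12,6)/(6+1) = 924/7 = 132.

Answer: 132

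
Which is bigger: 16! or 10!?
16!=20,922,789,888,000, 10!=3,628,800. 16! > 10!.

Answer: 16!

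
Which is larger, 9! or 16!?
16!

Reasoning: 9!=362,880, 16!=20,922,789,888,000. 16! > 9!.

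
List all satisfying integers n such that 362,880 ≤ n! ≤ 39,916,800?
9, 10, 11

Explanation: n! is strictly increasing; 9! = 362,880 and 11! = 39,916,800, so valid n = 9, 10, 11.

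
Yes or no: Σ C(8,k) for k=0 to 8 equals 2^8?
Yes

Binomial theorem: Σ C(8,k) = (1+1)^8 = 2^8 = 256; RHS 2^8 = 256.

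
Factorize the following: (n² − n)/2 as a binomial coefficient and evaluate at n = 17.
C(n,2); C(17,2) = 136

Explanation: (n² − n)/2 = n(n−1)/2 = C(n,2). At n = 17: C(17,2) = 136.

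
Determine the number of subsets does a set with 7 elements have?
Each element can be included or excluded: 2^7 = 128.

Answer: 128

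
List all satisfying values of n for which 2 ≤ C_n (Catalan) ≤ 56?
2, 3, 4, 5

Solution: C_1=1; C_2=2; C_3=5; C_4=14; C_5=42; C_6=132. So valid n = 2, 3, 4, 5.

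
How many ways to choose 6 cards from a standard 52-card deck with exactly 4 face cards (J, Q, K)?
12 face cards and 40 non-face cards: C(12,4) × C(40,2) = 495 × 780 = 386,100.

Answer: 386,100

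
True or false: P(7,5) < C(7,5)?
False

Solution: P(7,5) = 2,520 and C(7,5) = 21; P(n,r) = r! × C(n,r) so P > C whenever r ≥ 2.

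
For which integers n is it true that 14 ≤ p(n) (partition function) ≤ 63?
7, 8, 9, 10, 11

Solution: Tabulating p(n) via p(n) = p(n−1) + p(n−2) − p(n−5) − p(n−7) + …: p(6)=11; p(7)=15; p(8)=22; p(9)=30; p(10)=42; p(11)=56; p(12)=77. So valid n = 7, 8, 9, 10, 11.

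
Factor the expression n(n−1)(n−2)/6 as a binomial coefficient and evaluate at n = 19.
C(n,3); C(19,3) = 969

Solution: n(n−1)(n−2)/6 = n!/(3!(n−3)!) = C(n,3). At n = 19: C(19,3) = 969.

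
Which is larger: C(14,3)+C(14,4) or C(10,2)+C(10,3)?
C(14,3)+C(14,4)

Explanation: First=1,365, Second=165.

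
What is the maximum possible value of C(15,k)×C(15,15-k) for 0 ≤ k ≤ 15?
41,409,225

Solution: C(15,k)·C(15,15-k) = C(15,k)², maximised at the centre k = 7: C(15,7)² = 41,409,225.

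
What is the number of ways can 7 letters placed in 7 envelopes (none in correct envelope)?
1,854

Working:
Using D(n) = (n-1)[D(n-1) + D(n-2)]:
D(7) = (7-1) × [D(6) + D(5)]
      = 6 × [265 + 44]
      = 6 × 309
      = 1,854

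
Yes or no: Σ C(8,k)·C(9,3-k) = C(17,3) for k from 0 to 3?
Yes

Reasoning: Vandermonde's identity gives C(17,3) = 680; RHS C(17,3) = 680.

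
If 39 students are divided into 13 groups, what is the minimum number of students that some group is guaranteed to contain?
Pigeonhole: ⌈39/13⌉ = 3.

Answer: 3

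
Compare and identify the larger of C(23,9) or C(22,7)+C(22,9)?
C(23,9)=817,190; C(22,7)+C(22,9)=170,544+497,420=667,964.
Final answer: C(23,9)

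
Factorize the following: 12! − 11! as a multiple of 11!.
11 × 11! = 439,084,800

Solution: 12! − 11! = 12·11! − 11! = (12 − 1)·11! = 11 × 11! = 439,084,800.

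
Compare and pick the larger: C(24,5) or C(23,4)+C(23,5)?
Equal

Working:
By Pascal's identity: C(24,5) = C(23,4)+C(23,5) = 42,504. Equal.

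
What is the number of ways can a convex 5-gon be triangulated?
5

Reasoning: Using the Catalan number formula: C_n = C(2n, n) / (n+1)
C_3 = C(6, 3) / (3+1)
     = 20 / 4
     = 5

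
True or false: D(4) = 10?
False

Working:
Derangements of 4 elements: D(4) = (4-1)·[D(3) + D(2)] = 3·[2 + 1] = 9.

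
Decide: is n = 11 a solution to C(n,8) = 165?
Yes
C(11,8) = 11·10·9·8·7·6·5·4/8! = 6,652,800/40,320 = 165, which equals 165.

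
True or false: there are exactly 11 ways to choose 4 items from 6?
False

C(6,4) = 15 ≠ 11.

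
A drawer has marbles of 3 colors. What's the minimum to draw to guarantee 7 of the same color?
19

Worst case: 6 of each = 18. One more: 19.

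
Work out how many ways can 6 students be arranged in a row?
720

Working:
Arrangements of 6 distinct objects: 6! = 720.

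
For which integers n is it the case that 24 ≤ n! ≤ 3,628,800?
n! is strictly increasing; 4! = 24 and 10! = 3,628,800, so valid n = 4, 5, 6, 7, 8, 9, 10.
Final answer: 4, 5, 6, 7, 8, 9, 10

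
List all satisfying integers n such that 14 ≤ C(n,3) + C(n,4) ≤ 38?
5, 6
C(4,3)+C(4,4)=5; C(5,3)+C(5,4)=15; C(6,3)+C(6,4)=35; C(7,3)+C(7,4)=70. So valid n = 5, 6.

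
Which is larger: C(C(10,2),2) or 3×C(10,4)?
C(C(10,2),2)=990, 3×C(10,4)=630.
Final answer: C(C(10,2),2)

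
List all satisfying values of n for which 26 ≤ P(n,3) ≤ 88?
5
P(4,3)=24; P(5,3)=60; P(6,3)=120. So valid n = 5.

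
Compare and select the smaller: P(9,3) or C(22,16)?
P(9,3)
P(9,3)=504, C(22,16)=74,613.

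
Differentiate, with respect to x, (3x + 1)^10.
30(3x + 1)^9

Reasoning: Chain rule: 10(3x+1)^{9} × 3 = 30(3x+1)^{9}.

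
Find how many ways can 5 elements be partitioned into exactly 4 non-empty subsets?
This equals S(5,4), the Stirling number of the 2nd kind.
Using the Stirling recurrence: S(n,k) = k·S(n-1,k) + S(n-1,k-1)
S(5,4) = 4·S(4,4) + S(4,3)
         = 4·1 + 6
         = 4 + 6
         = 10

Answer: 10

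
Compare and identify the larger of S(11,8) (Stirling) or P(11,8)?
S(11,8) = 8·S(10,8) + S(10,7) = 8·750 + 5,880 = 11,880; P(11,8) = 6,652,800.
Final answer: P(11,8)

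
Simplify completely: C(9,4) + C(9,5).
252

Reasoning: By Pascal's identity: C(10,5) = 252.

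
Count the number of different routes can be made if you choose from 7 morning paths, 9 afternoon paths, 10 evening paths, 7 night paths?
4,410

Working:
By the multiplication principle: 7 × 9 × 10 × 7 = 4,410.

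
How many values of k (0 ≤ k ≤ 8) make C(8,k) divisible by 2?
7

Solution: Checking C(8,k) mod 2 for k = 0..8: divisible at k = 1, 2, 3, 4, 5, 6, 7. That's 7 values.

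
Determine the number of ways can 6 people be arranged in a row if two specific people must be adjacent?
240
Treat pair as unit: (6-1)! arrangements × 2 internal orders = 240.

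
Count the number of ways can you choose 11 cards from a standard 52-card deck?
60,403,728,840

Solution: C(52,11) = 60,403,728,840.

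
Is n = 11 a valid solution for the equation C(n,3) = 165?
C(11,3) = 11·10·9/3! = 990/6 = 165, which equals 165.

Answer: Yes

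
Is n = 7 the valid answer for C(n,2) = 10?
No

Solution: C(7,2) = 7·6/2! = 42/2 = 21, which does not equal 10.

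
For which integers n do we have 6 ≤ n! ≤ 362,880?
3, 4, 5, 6, 7, 8, 9

n! is strictly increasing; 3! = 6 and 9! = 362,880, so valid n = 3, 4, 5, 6, 7, 8, 9.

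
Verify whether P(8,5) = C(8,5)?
P(8,5) = 6,720 but C(8,5) = 56; they differ by a factor of 5! = 120, so the statement does not hold.

Answer: False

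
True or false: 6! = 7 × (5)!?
False

Solution: 6! = 6 × 5! = 720, but 7 × 5! = 840.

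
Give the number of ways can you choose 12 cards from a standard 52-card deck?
C(52,12) = 206,379,406,870.

Answer: 206,379,406,870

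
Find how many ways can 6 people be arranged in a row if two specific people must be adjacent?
Treat pair as unit: (6-1)! arrangements × 2 internal orders = 240.
Final answer: 240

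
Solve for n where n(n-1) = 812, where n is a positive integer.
29

Working:
n² − n − 812 = 0, so n = (1 ± √(1 + 4·812))/2 = (1 ± √3,249)/2 = (1 ± 57)/2, i.e. n = 29 or n = -28. Taking the positive root, n = 29 (check: 29×28 = 812).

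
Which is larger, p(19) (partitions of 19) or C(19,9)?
Pentagonal recurrence p(n) = p(n−1) + p(n−2) − p(n−5) − p(n−7) + …: p(19) = p(18) + p(17) − p(14) − p(12) + p(7) + p(4) = 385 + 297 − 135 − 77 + 15 + 5 = 490; C(19,9) = 92,378.

Answer: C(19,9)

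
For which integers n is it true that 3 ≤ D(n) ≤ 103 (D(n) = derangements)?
4, 5

Reasoning: Using D(n) = (n−1)[D(n−1) + D(n−2)] with D(1)=0, D(2)=1: D(3)=2; D(4)=9; D(5)=44; D(6)=265. So valid n = 4, 5.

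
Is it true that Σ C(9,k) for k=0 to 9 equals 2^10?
False

Reasoning: Binomial theorem: Σ C(9,k) = (1+1)^9 = 2^9 = 512; RHS 2^10 = 1,024.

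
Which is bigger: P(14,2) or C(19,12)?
C(19,12)

P(14,2)=182, C(19,12)=50,388.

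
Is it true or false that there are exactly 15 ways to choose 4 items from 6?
True

C(6,4) = 15.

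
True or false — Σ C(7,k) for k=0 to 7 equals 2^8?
False

Binomial theorem: Σ C(7,k) = (1+1)^7 = 2^7 = 128; RHS 2^8 = 256.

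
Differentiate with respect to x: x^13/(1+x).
(13x^12(1+x) - x^13)/(1+x)²

Explanation: Quotient rule: [13x^{12}(1+x) - x^13]/(1+x)².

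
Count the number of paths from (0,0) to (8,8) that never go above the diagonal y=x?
Counted by the Catalan number C_8: C_8 = C(16,8)/(8+1) = 12,870/9 = 1,430.
Final answer: 1,430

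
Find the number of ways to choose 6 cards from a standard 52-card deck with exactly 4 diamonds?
529,815

13 diamonds and 39 non-diamonds: C(13,4) × C(39,2) = 715 × 741 = 529,815.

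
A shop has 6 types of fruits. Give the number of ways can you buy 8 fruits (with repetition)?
Stars and bars: C(8+6-1, 8) = C(13, 8) = 1,287.

Answer: 1,287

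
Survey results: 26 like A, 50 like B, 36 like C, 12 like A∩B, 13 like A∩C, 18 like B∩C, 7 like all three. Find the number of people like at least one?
76

Reasoning: |A∪B∪C| = 26+50+36-12-13-18+7 = 76.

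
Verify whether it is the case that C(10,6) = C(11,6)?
LHS = C(10,6) = 210; RHS = C(11,6) = 462. 210 ≠ 462, so the statement does not hold.

Answer: False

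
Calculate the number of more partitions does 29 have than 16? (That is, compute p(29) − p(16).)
Pentagonal recurrence p(n) = p(n−1) + p(n−2) − p(n−5) − p(n−7) + …: p(29) = p(28) + p(27) − p(24) − p(22) + p(17) + p(14) − p(7) − p(3) = 3,718 + 3,010 − 1,575 − 1,002 + 297 + 135 − 15 − 3 = 4,565.
p(16) = p(15) + p(14) − p(11) − p(9) + p(4) + p(1) = 176 + 135 − 56 − 30 + 5 + 1 = 231.
Difference = 4,565 − 231 = 4,334.
Final answer: 4,334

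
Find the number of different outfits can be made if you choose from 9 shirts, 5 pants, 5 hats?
225

Solution: By the multiplication principle: 9 × 5 × 5 = 225.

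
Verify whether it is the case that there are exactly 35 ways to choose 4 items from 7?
C(7,4) = 35.

Answer: True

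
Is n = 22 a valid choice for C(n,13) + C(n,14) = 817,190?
Yes

Working:
C(22,13) + C(22,14) = 497,420 + 319,770 = 817,190, which equals 817,190.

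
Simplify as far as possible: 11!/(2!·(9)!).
55

Solution: This is C(11,2) = 55.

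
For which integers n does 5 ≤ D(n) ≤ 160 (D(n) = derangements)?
4, 5

Explanation: Using D(n) = (n−1)[D(n−1) + D(n−2)] with D(1)=0, D(2)=1: D(3)=2; D(4)=9; D(5)=44; D(6)=265. So valid n = 4, 5.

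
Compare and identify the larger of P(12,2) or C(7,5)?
P(12,2)

Solution: P(12,2)=132, C(7,5)=21.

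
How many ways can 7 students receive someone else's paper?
1,854
Using D(n) = (n-1)[D(n-1) + D(n-2)]:
D(7) = (7-1) × [D(6) + D(5)]
      = 6 × [265 + 44]
      = 6 × 309
      = 1,854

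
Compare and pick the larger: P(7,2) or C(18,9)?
C(18,9)

P(7,2)=42, C(18,9)=48,620.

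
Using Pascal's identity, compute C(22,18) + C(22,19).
8,855

Solution: C(22,18) + C(22,19) = C(23,19) = 8,855.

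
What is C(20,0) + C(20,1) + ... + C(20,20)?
1,048,576

Working:
Sum of binomial coefficients = 2^20 = 1,048,576.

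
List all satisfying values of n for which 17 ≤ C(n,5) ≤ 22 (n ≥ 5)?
C(6,5)=6; C(7,5)=21; C(8,5)=56. So valid n = 7.
Final answer: 7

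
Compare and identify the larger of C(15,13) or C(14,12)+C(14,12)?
C(14,12)+C(14,12)

Reasoning: C(15,13)=105; C(14,12)+C(14,12)=91+91=182.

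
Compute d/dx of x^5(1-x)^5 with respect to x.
5x^4(1-x)^5 - 5x^5(1-x)^4

Explanation: Product rule: 5x^{4}(1-x)^{5} + x^5·(-5)(1-x)^{4}.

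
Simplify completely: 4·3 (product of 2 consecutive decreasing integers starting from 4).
12

Reasoning: This is P(4,2) = 4!/(2)! = 12.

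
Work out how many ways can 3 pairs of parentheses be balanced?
5

Working:
Using the Catalan number formula: C_n = C(2n, n) / (n+1)
C_3 = C(6, 3) / (3+1)
     = 20 / 4
     = 5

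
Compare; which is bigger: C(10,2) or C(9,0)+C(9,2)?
C(10,2)

Explanation: C(10,2)=45; C(9,0)+C(9,2)=1+36=37.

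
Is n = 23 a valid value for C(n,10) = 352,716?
No

Explanation: C(23,10) = 23·22·21·20·19·18·17·16·15·14/10! = 4,151,586,700,800/3,628,800 = 1,144,066, which does not equal 352,716.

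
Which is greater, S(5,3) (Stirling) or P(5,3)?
S(5,3) = 3·S(4,3) + S(4,2) = 3·6 + 7 = 25; P(5,3) = 60.

Answer: P(5,3)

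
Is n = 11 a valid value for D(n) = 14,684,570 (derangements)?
D(11) = (11-1)·[D(10) + D(9)] = 10·[1,334,961 + 133,496] = 14,684,570, which equals 14,684,570.

Answer: Yes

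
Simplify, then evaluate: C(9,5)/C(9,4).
1

Explanation: C(n,k+1)/C(n,k) = (n−k)/(k+1). Here (9−4)/(4+1) = 5/5 = 1.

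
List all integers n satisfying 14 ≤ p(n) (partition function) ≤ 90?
7, 8, 9, 10, 11, 12

Tabulating p(n) via p(n) = p(n−1) + p(n−2) − p(n−5) − p(n−7) + …: p(6)=11; p(7)=15; p(8)=22; p(9)=30; p(10)=42; p(11)=56; p(12)=77; p(13)=101. So valid n = 7, 8, 9, 10, 11, 12.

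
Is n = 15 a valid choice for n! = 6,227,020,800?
15! = 15·14! = 15·87,178,291,200 = 1,307,674,368,000, which does not equal 6,227,020,800.
Final answer: No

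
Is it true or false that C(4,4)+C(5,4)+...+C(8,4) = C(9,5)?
True

Explanation: Hockey stick identity gives Σ = C(9,5) = 126; RHS C(9,5) = 126.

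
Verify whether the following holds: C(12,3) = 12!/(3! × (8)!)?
False

Reasoning: The correct denominator is 3!×9!, giving C(12,3) = 220; the stated RHS is 12!/(3!×8!) = 1,980 ≠ 220, so the statement does not hold.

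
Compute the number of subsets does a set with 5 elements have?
Each element can be included or excluded: 2^5 = 32.

Answer: 32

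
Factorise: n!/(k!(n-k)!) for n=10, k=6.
C(10,6) = 210

Explanation: This is the binomial coefficient C(10,6) = 210.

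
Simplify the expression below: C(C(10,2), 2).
990

Reasoning: C(10,2) = 45, then C(45, 2) = 990.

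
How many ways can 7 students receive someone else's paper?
1,854

Solution: Using D(n) = (n-1)[D(n-1) + D(n-2)]:
D(7) = (7-1) × [D(6) + D(5)]
      = 6 × [265 + 44]
      = 6 × 309
      = 1,854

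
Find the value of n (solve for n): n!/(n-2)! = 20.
5

Working:
n!/(n-2)! = n×(n-1), a product of 2 consecutive integers ≈ (n−0.5)^2. 20^(1/2) + 0.5 ≈ 5.0; check n = 5: 5×4 = 20 ✓. So n = 5.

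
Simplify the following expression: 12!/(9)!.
1,320

Reasoning: This equals 12×11×10 = 1,320.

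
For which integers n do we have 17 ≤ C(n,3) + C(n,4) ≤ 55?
6
C(5,3)+C(5,4)=15; C(6,3)+C(6,4)=35; C(7,3)+C(7,4)=70. So valid n = 6.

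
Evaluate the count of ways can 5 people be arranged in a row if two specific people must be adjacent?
48

Explanation: Treat pair as unit: (5-1)! arrangements × 2 internal orders = 48.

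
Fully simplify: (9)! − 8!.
322,560

(9)! − 8! = (9)·8! − 8! = (9−1)·8! = 8·8! = 322,560.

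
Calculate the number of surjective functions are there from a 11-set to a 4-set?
3,498,000

Reasoning: Onto functions = 4! × S(11,4)
First compute S(11,4) via recurrence:
Using the Stirling recurrence: S(n,k) = k·S(n-1,k) + S(n-1,k-1)
S(11,4) = 4·S(10,4) + S(10,3)
         = 4·34105 + 9330
         = 136420 + 9330
         = 145,750
Then: 24 × 145750 = 3,498,000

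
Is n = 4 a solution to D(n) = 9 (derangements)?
D(4) = (4-1)·[D(3) + D(2)] = 3·[2 + 1] = 9, which equals 9.
Final answer: Yes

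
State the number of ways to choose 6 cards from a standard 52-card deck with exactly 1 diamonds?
7,484,841

Working:
13 diamonds and 39 non-diamonds: C(13,1) × C(39,5) = 13 × 575757 = 7,484,841.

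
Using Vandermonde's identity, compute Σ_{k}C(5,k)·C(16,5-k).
20,349
= C(5+16,5) = C(21,5) = 20,349.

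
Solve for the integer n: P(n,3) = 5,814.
19

Solution: P(n,3) = n(n−1)(n−2) is increasing in n; n(n−1)(n−2) ≈ (n−1)^3 = 5,814 gives n ≈ 19.0. Check: P(17,3) = 4,080, P(18,3) = 4,896, P(19,3) = 5,814 ✓. So n = 19.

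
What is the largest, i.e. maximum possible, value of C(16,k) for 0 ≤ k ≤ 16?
12,870

Working:
Maximum at k = 8: C(16,8) = 12,870.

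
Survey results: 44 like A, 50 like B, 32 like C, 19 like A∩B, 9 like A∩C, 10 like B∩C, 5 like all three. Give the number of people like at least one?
93

Solution: |A∪B∪C| = 44+50+32-19-9-10+5 = 93.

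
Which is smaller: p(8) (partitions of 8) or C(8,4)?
Pentagonal recurrence p(n) = p(n−1) + p(n−2) − p(n−5) − p(n−7) + …: p(8) = p(7) + p(6) − p(3) − p(1) = 15 + 11 − 3 − 1 = 22; C(8,4) = 70.
Final answer: p(8)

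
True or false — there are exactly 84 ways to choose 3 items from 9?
True

Working:
C(9,3) = 84.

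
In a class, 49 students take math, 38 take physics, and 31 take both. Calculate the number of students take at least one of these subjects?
56

Solution: |A∪B| = |A|+|B|-|A∩B| = 49+38-31 = 56.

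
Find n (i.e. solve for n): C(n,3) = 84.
9
C(n,3) = n(n−1)(n−2)/3! is increasing in n, and n(n−1)(n−2) = 3!·84 = 504 ≈ (n−1)^3 gives n ≈ 9.0. Check: C(7,3) = 35, C(8,3) = 56, C(9,3) = 84 ✓. So n = 9.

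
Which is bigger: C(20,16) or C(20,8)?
C(20,8)

C(20,16)=4,845, C(20,8)=125,970.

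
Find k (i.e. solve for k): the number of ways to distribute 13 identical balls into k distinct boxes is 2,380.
5
Stars and bars: the count is C(13+k−1, k−1), increasing in k. k=3: C(15,2) = 105, k=4: C(16,3) = 560, k=5: C(17,4) = 2,380 ✓. So k = 5.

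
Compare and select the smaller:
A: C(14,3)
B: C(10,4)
B

A=C(14,3)=364, B=C(10,4)=210.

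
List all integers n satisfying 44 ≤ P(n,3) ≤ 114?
5

Explanation: P(4,3)=24; P(5,3)=60; P(6,3)=120. So valid n = 5.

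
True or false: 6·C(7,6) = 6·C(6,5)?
False

Absorption identity k·C(n,k) = n·C(n-1,k-1). LHS = 6·7 = 42; RHS = 6·6 = 36.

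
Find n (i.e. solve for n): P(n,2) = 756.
28

Working:
P(n,2) = n(n−1) is increasing in n; n(n−1) ≈ (n−0.5)^2 = 756 gives n ≈ 28.0. Check: P(26,2) = 650, P(27,2) = 702, P(28,2) = 756 ✓. So n = 28.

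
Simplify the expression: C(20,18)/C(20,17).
1/6

Solution: C(n,k+1)/C(n,k) = (n−k)/(k+1). Here (20−17)/(17+1) = 3/18 = 1/6.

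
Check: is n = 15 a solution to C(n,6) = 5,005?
C(15,6) = 15·14·13·12·11·10/6! = 3,603,600/720 = 5,005, which equals 5,005.
Final answer: Yes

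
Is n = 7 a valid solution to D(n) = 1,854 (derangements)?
D(7) = (7-1)·[D(6) + D(5)] = 6·[265 + 44] = 1,854, which equals 1,854.
Final answer: Yes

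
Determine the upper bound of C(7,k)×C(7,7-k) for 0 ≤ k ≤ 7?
1,225

Reasoning: C(7,k)·C(7,7-k) = C(7,k)², maximised at the centre k = 3: C(7,3)² = 1,225.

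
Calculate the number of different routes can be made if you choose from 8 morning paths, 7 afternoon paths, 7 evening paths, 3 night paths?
By the multiplication principle: 8 × 7 × 7 × 3 = 1,176.
Final answer: 1,176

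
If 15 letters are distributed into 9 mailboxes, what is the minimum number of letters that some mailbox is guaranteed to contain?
2

Explanation: Pigeonhole: ⌈15/9⌉ = 2.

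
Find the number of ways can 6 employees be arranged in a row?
Arrangements of 6 distinct objects: 6! = 720.
Final answer: 720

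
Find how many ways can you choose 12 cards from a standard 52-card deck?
206,379,406,870

Solution: C(52,12) = 206,379,406,870.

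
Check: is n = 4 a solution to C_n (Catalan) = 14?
Yes

Working:
C_4 = C(8,4)/(4+1) = 70/5 = 14, which equals 14.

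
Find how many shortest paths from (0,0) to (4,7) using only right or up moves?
Choose 4 rights from 11 moves: C(11,4) = 330.
Final answer: 330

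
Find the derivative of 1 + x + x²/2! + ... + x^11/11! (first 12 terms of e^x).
1 + x + x²/2! + ... + x^10/10!

Explanation: Differentiating term by term gives the first 11 terms of e^x.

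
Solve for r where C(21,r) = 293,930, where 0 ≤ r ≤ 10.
9

Solution: C(21,r) is increasing for 0 ≤ r ≤ 10. Stepping up (C(21,r+1) = C(21,r)·(21−r)/(r+1)): C(21,1) = 21, C(21,2) = 210, C(21,3) = 1,330, C(21,4) = 5,985, C(21,5) = 20,349, C(21,6) = 54,264, C(21,7) = 116,280, C(21,8) = 203,490, C(21,9) = 293,930 ✓. So r = 9.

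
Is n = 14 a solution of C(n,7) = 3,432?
Yes

Solution: C(14,7) = 14·13·12·11·10·9·8/7! = 17,297,280/5,040 = 3,432, which equals 3,432.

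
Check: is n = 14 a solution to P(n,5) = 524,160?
No

P(14,5) = 14·13·12·11·10 = 240,240, which does not equal 524,160.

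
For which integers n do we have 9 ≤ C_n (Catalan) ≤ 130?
4, 5

C_3=5; C_4=14; C_5=42; C_6=132. So valid n = 4, 5.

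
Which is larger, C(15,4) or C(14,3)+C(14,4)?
By Pascal's identity: C(15,4) = C(14,3)+C(14,4) = 1,365. Equal.
Final answer: Equal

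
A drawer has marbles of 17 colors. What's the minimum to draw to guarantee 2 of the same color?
18

Worst case: 1 of each = 17. One more: 18.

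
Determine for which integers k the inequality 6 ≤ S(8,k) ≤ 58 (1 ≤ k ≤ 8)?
7

Explanation: S(8,1)=1; S(8,2)=127; S(8,3)=966; S(8,4)=1,701; S(8,5)=1,050; S(8,6)=266; S(8,7)=28; S(8,8)=1. So valid k = 7.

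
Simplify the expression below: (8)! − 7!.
35,280

Working:
(8)! − 7! = (8)·7! − 7! = (8−1)·7! = 7·7! = 35,280.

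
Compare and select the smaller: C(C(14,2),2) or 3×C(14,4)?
3×C(14,4)

Solution: C(C(14,2),2)=4,095, 3×C(14,4)=3,003.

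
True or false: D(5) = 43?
False

Reasoning: Derangements of 5 elements: D(5) = (5-1)·[D(4) + D(3)] = 4·[9 + 2] = 44.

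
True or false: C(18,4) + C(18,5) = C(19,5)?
True

Pascal's identity C(n,k) + C(n,k+1) = C(n+1,k+1): 3,060 + 8,568 = 11,628 = C(19,5).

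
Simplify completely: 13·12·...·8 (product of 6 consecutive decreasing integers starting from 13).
This is P(13,6) = 13!/(7)! = 1,235,520.

Answer: 1,235,520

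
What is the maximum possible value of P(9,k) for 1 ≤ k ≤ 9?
362,880

Explanation: P(9,k) increases in k, so maximum at k = 9: 9! = 362,880.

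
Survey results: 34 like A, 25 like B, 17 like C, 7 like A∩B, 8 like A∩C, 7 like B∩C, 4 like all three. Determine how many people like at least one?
|A∪B∪C| = 34+25+17-7-8-7+4 = 58.
Final answer: 58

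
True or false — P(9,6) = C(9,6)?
False

Reasoning: P(9,6) = 60,480 but C(9,6) = 84; they differ by a factor of 6! = 720, so the statement does not hold.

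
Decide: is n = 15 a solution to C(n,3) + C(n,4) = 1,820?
C(15,3) + C(15,4) = 455 + 1,365 = 1,820, which equals 1,820.
Final answer: Yes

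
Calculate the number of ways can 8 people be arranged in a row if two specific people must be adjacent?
10,080
Treat pair as unit: (8-1)! arrangements × 2 internal orders = 10,080.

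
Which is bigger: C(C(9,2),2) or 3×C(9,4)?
C(C(9,2),2)

C(C(9,2),2)=630, 3×C(9,4)=378.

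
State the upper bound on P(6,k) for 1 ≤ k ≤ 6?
P(6,k) increases in k, so maximum at k = 6: 6! = 720.
Final answer: 720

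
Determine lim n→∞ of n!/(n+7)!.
n!/(n+7)! = 1/[(n+1)(n+2)···(n+7)] → 0 as n → ∞.
Final answer: 0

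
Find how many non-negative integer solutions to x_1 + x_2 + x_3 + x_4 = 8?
165

Explanation: C(8+4-1, 4-1) = 165.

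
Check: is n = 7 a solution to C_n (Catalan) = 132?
No

Explanation: C_7 = C(14,7)/(7+1) = 3,432/8 = 429, which does not equal 132.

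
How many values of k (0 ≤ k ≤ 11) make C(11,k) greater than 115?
6
Row 11 is unimodal and symmetric about k=11/2. C(11,2)=55 ≤ 115; C(11,3)=165 > 115; by symmetry C(11,k) > 115 for k = 3..8. That's 8 - 3 + 1 = 6 values.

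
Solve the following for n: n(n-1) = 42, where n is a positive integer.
n² − n − 42 = 0, so n = (1 ± √(1 + 4·42))/2 = (1 ± √169)/2 = (1 ± 13)/2, i.e. n = 7 or n = -6. Taking the positive root, n = 7 (check: 7×6 = 42).

Answer: 7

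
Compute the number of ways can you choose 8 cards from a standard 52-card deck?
752,538,150

C(52,8) = 752,538,150.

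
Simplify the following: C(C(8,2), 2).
378

Working:
C(8,2) = 28, then C(28, 2) = 378.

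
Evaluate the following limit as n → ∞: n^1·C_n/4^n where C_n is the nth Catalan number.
0

Reasoning: C_n ~ 4^n/(n^(3/2)√π), so n^1·C_n/4^n ~ n^(1 − 3/2)/√π → 0.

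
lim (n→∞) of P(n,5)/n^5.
1

Solution: P(n,5) = n(n-1)···(n-4) ≈ n^5 for large n. Limit = 1.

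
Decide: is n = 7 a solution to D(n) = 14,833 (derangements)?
No

Reasoning: D(7) = (7-1)·[D(6) + D(5)] = 6·[265 + 44] = 1,854, which does not equal 14,833.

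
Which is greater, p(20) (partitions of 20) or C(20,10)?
C(20,10)
Pentagonal recurrence p(n) = p(n−1) + p(n−2) − p(n−5) − p(n−7) + …: p(20) = p(19) + p(18) − p(15) − p(13) + p(8) + p(5) = 490 + 385 − 176 − 101 + 22 + 7 = 627; C(20,10) = 184,756.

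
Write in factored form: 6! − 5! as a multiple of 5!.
6! − 5! = 6·5! − 5! = (6 − 1)·5! = 5 × 5! = 600.

Answer: 5 × 5! = 600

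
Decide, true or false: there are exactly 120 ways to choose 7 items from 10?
True

Explanation: C(10,7) = 120.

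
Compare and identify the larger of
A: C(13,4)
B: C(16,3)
A
A=C(13,4)=715, B=C(16,3)=560.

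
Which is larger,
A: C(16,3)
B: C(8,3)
A

Explanation: A=C(16,3)=560, B=C(8,3)=56.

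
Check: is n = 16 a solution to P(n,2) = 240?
Yes

P(16,2) = 16·15 = 240, which equals 240.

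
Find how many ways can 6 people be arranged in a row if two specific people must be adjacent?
240

Solution: Treat pair as unit: (6-1)! arrangements × 2 internal orders = 240.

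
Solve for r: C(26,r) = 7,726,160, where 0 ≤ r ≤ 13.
C(26,r) is increasing for 0 ≤ r ≤ 13. Stepping up (C(26,r+1) = C(26,r)·(26−r)/(r+1)): C(26,1) = 26, C(26,2) = 325, C(26,3) = 2,600, C(26,4) = 14,950, C(26,5) = 65,780, C(26,6) = 230,230, C(26,7) = 657,800, C(26,8) = 1,562,275, C(26,9) = 3,124,550, C(26,10) = 5,311,735, C(26,11) = 7,726,160 ✓. So r = 11.
Final answer: 11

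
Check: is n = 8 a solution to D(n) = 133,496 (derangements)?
D(8) = (8-1)·[D(7) + D(6)] = 7·[1,854 + 265] = 14,833, which does not equal 133,496.
Final answer: No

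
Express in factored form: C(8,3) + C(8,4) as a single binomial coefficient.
C(9,4)

By Pascal's identity: C(8,3) + C(8,4) = C(9,4) = 126.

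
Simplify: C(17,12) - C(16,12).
4,368

Explanation: C(17,12) - C(16,12) = C(16,11) = 4,368.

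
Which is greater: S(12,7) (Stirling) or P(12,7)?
P(12,7)
S(12,7) = 7·S(11,7) + S(11,6) = 7·63,987 + 179,487 = 627,396; P(12,7) = 3,991,680.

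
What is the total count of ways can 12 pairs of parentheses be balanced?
Using the Catalan number formula: C_n = C(2n, n) / (n+1)
C_12 = C(24, 12) / (12+1)
     = 2704156 / 13
     = 208,012

Answer: 208,012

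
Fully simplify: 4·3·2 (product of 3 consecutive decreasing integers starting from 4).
24

Working:
This is P(4,3) = 4!/(1)! = 24.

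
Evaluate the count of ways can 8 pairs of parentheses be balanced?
Using the Catalan number formula: C_n = C(2n, n) / (n+1)
C_8 = C(16, 8) / (8+1)
     = 12870 / 9
     = 1,430
Final answer: 1,430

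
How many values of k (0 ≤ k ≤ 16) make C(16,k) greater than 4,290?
Row 16 is unimodal and symmetric about k=16/2. C(16,4)=1,820 ≤ 4,290; C(16,5)=4,368 > 4,290; by symmetry C(16,k) > 4,290 for k = 5..11. That's 11 - 5 + 1 = 7 values.
Final answer: 7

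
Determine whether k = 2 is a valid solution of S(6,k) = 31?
Yes

S(6,2) = 2·S(5,2) + S(5,1) = 2·15 + 1 = 31, which equals 31.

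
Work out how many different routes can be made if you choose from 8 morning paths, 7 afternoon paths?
56

Reasoning: By the multiplication principle: 8 × 7 = 56.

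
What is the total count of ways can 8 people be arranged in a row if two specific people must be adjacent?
10,080

Treat pair as unit: (8-1)! arrangements × 2 internal orders = 10,080.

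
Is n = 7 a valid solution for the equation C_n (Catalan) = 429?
Yes

Explanation: C_7 = C(14,7)/(7+1) = 3,432/8 = 429, which equals 429.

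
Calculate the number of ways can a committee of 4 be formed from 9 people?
126

Reasoning: C(9,4) = 9! / (4! × (9-4)!)
         = 9! / (4! × 5!)
         = 126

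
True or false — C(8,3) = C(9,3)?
LHS = C(8,3) = 56; RHS = C(9,3) = 84. 56 ≠ 84, so the statement does not hold.
Final answer: False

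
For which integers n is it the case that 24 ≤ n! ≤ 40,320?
n! is strictly increasing; 4! = 24 and 8! = 40,320, so valid n = 4, 5, 6, 7, 8.
Final answer: 4, 5, 6, 7, 8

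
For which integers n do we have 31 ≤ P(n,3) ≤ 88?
5

Explanation: P(4,3)=24; P(5,3)=60; P(6,3)=120. So valid n = 5.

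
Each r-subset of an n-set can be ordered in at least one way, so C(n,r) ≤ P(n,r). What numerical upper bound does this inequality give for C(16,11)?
174,356,582,400

Solution: P(16,11) = 16·15·14·13·12·11·10·9·8·7·6 = 174,356,582,400, so C(16,11) ≤ 174,356,582,400. (The bound is loose by a factor of 11! = 39,916,800: C(16,11) = 174,356,582,400/39,916,800 = 4,368.)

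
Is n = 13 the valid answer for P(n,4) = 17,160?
Yes

Solution: P(13,4) = 13·12·11·10 = 17,160, which equals 17,160.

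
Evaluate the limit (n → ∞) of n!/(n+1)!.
0

Explanation: n!/(n+1)! = 1/[(n+1)] → 0 as n → ∞.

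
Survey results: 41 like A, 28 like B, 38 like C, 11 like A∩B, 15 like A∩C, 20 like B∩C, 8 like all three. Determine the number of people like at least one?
|A∪B∪C| = 41+28+38-11-15-20+8 = 69.
Final answer: 69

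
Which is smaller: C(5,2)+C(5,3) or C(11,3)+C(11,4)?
C(5,2)+C(5,3)

First=20, Second=495.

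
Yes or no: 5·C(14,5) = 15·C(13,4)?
No

Reasoning: Absorption identity k·C(n,k) = n·C(n-1,k-1). LHS = 5·2002 = 10,010; RHS = 15·715 = 10,725.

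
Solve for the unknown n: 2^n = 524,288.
19

Explanation: 524,288 = 1,024 × 512 = 2^10 × 2^9 = 2^19, so n = 19.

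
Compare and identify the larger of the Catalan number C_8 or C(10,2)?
C_8

Solution: C_8 = C(16,8)/(8+1) = 12,870/9 = 1,430; C(10,2) = 45.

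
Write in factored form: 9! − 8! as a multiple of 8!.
8 × 8! = 322,560

Working:
9! − 8! = 9·8! − 8! = (9 − 1)·8! = 8 × 8! = 322,560.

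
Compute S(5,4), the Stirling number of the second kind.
10

Working:
Using the Stirling recurrence: S(n,k) = k·S(n-1,k) + S(n-1,k-1)
S(5,4) = 4·S(4,4) + S(4,3)
         = 4·1 + 6
         = 4 + 6
         = 10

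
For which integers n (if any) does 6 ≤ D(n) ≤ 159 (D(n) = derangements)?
4, 5
Using D(n) = (n−1)[D(n−1) + D(n−2)] with D(1)=0, D(2)=1: D(3)=2; D(4)=9; D(5)=44; D(6)=265. So valid n = 4, 5.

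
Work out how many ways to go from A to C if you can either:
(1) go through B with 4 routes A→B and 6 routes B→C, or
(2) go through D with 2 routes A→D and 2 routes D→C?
Route via B: 4×6=24. Route via D: 2×2=4. Total: 28.
Final answer: 28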